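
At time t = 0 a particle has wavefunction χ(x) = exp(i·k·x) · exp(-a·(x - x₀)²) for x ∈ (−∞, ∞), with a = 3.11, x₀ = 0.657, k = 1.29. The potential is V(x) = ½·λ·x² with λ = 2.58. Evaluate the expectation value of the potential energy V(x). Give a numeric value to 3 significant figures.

0.661

⟨V⟩ = ∫ V(x)·|χ|² dx / ∫|χ|² dx.
Gaussian moments (u = x − x₀): ∫u^(2j)·e^(−2au²) du = (2j−1)!!/(4a)^j · √(π/(2a)), odd powers integrate to 0; here √(π/(2a)) = 0.71069.
State is unnormalized: ∫|χ|² dx = 0.71069, and ∫χ*·V(x)·χ dx = 0.46943, so ⟨V⟩ = 0.46943 / 0.71069.
⟨V⟩ = 0.66052.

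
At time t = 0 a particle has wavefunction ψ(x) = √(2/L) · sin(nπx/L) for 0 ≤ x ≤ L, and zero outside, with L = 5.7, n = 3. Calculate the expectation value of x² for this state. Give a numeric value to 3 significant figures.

⟨x²⟩ = ∫ x²·|ψ|² dx (integrals over the domain).
With sin²θ = (1 − cos2θ)/2 on 0 ≤ x ≤ L: ∫sin²(nπx/L) dx = L/2, ∫x·sin²(nπx/L) dx = L²/4, ∫x²·sin²(nπx/L) dx = L³·(1/6 − 1/(4n²π²)); higher powers xᵏ the same way, integrating xᵏ·cos(2nπx/L) by parts.
⟨x²⟩ = 10.647.

10.6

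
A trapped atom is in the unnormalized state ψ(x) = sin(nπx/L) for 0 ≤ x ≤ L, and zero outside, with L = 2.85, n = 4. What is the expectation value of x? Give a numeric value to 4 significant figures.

⟨x⟩ = ∫ x·|ψ|² dx / ∫|ψ|² dx (integrals over the domain).
With sin²θ = (1 − cos2θ)/2 on 0 ≤ x ≤ L: ∫sin²(nπx/L) dx = L/2, ∫x·sin²(nπx/L) dx = L²/4, ∫x²·sin²(nπx/L) dx = L³·(1/6 − 1/(4n²π²)); higher powers xᵏ the same way, integrating xᵏ·cos(2nπx/L) by parts.
State is unnormalized: ∫|ψ|² dx = 1.4250, and ∫ψ*·x·ψ dx = 2.0306, so ⟨x⟩ = 2.0306 / 1.4250.
⟨x⟩ = 1.4250.

1.425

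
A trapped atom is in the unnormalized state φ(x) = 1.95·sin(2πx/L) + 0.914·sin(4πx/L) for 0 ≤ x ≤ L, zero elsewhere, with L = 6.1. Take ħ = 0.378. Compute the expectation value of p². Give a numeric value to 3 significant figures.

p² φ = −ħ² d²φ/dx²; ⟨p²⟩ = −ħ² ∫ φ*·φ'' dx / ∫|φ|² dx.
d²/dx² sin(jπx/L) = −(jπ/L)²·sin(jπx/L); on 0 ≤ x ≤ L, ∫sin²(jπx/L) dx = L/2 and ∫sin(jπx/L)·sin(lπx/L) dx = 0 for j ≠ l, so only diagonal terms survive in ∫|φ|² and ∫φ·φ″; ∫φ·φ′ dx = [φ²/2] between the walls = 0.
State is unnormalized: ∫|φ|² dx = 14.146, and ∫φ*·(−ħ² φ'') dx = 3.3032, so ⟨p²⟩ = 3.3032 / 14.146.
⟨p²⟩ = 0.23351.

0.234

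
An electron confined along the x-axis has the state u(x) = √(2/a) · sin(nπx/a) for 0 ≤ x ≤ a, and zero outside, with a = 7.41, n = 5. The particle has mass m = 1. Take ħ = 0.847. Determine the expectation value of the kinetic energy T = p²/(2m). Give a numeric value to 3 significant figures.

1.61

T = −(ħ²/2m) d²/dx², so ⟨T⟩ = −(ħ²/2m) ∫ u*·u'' dx; with m = 1.
d/dx sin(nπx/a) = (nπ/a)·cos(nπx/a) and d²/dx² sin(nπx/a) = −(nπ/a)²·sin(nπx/a); on 0 ≤ x ≤ a, ∫sin²(nπx/a) dx = a/2 and ∫sin(nπx/a)·cos(nπx/a) dx = 0.
⟨T⟩ = 1.6119.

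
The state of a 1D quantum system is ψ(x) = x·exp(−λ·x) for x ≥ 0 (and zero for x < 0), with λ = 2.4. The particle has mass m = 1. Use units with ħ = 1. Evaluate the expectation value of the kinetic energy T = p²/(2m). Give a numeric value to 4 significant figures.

T = −(ħ²/2m) d²/dx², so ⟨T⟩ = −(ħ²/2m) ∫ ψ*·ψ'' dx / ∫|ψ|² dx; with m = 1.
Differentiate x·exp(−λ·x) with the product rule; every integrand then reduces to terms xʲ·e^(−2λx) on [0, ∞), with ∫₀^∞ xʲ·e^(−2λx) dx = j!/(2λ)^(j+1).
State is unnormalized: ∫|ψ|² dx = 0.018084, and ∫ψ*·(−ħ²/2m · ψ'') dx = 0.052083, so ⟨T⟩ = 0.052083 / 0.018084.
⟨T⟩ = 2.8800.

2.880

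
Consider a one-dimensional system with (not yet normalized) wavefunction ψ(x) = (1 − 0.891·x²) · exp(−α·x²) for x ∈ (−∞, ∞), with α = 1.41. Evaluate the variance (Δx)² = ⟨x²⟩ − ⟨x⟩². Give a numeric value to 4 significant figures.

0.09964

Compute ⟨x⟩ and ⟨x²⟩ separately, then (Δx)² = ⟨x²⟩ − ⟨x⟩².
Expand each integrand as polynomial × e^(−2αx²) and use ∫x^(2j)·e^(−2αx²) dx = (2j−1)!!/(4α)^j · √(π/(2α)), odd powers → 0; here √(π/(2α)) = 1.0555.
Normalization: ∫|ψ|² dx = 0.80102.
⟨x⟩ = 0.0000 and ⟨x²⟩ = 0.099640.
(Δx)² = 0.099640 − (0.0000)² = 0.099640.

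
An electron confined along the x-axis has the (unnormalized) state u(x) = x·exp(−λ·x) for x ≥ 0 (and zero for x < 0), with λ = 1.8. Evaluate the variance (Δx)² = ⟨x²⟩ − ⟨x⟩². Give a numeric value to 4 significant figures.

0.2315

Compute ⟨x⟩ and ⟨x²⟩ separately, then (Δx)² = ⟨x²⟩ − ⟨x⟩².
Every integrand reduces to terms xʲ·e^(−2λx) on [0, ∞); use ∫₀^∞ xʲ·e^(−2λx) dx = j!/(2λ)^(j+1).
Normalization: ∫|u|² dx = 0.042867.
⟨x⟩ = 0.83333 and ⟨x²⟩ = 0.92593.
(Δx)² = 0.92593 − (0.83333)² = 0.23148.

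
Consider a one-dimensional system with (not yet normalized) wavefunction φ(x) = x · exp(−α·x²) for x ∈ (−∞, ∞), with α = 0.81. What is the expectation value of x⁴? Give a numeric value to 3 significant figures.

1.43

⟨x⁴⟩ = ∫ x⁴·|φ|² dx / ∫|φ|² dx (integrals over the domain).
Expand each integrand as polynomial × e^(−2αx²) and use ∫x^(2j)·e^(−2αx²) dx = (2j−1)!!/(4α)^j · √(π/(2α)), odd powers → 0; here √(π/(2α)) = 1.3926.
State is unnormalized: ∫|φ|² dx = 0.42981, and ∫φ*·x⁴·φ dx = 0.61415, so ⟨x⁴⟩ = 0.61415 / 0.42981.
⟨x⁴⟩ = 1.4289.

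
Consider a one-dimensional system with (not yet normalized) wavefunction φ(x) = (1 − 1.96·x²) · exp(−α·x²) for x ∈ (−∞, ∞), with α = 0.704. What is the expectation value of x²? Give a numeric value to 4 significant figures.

1.369

⟨x²⟩ = ∫ x²·|φ|² dx / ∫|φ|² dx (integrals over the domain).
Expand each integrand as polynomial × e^(−2αx²) and use ∫x^(2j)·e^(−2αx²) dx = (2j−1)!!/(4α)^j · √(π/(2α)), odd powers → 0; here √(π/(2α)) = 1.4937.
State is unnormalized: ∫|φ|² dx = 1.5853, and ∫φ*·x²·φ dx = 2.1698, so ⟨x²⟩ = 2.1698 / 1.5853.
⟨x²⟩ = 1.3687.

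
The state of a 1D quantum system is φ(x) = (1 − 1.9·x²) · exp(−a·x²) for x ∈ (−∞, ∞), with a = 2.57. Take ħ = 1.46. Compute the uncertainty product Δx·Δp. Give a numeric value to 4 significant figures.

0.8025

Δx = √(⟨x²⟩−⟨x⟩²), Δp = √(⟨p²⟩−⟨p⟩²).
Expand each integrand as polynomial × e^(−2ax²) and use ∫x^(2j)·e^(−2ax²) dx = (2j−1)!!/(4a)^j · √(π/(2a)), odd powers → 0; here √(π/(2a)) = 0.78180. Differentiate with the product rule, d/dx e^(−ax²) = −2ax·e^(−ax²).
Normalization: ∫|φ|² dx = 0.57292.
⟨x⟩ = 0.0000, ⟨x²⟩ = 0.053555 ⇒ Δx = 0.23142.
⟨p⟩ = 0.0000, ⟨p²⟩ = 12.026 ⇒ Δp = 3.4679.
Δx·Δp = 0.80253.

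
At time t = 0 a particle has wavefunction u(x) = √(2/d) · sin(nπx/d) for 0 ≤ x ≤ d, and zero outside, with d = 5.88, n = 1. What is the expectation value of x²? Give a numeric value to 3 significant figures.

⟨x²⟩ = ∫ x²·|u|² dx (integrals over the domain).
With sin²θ = (1 − cos2θ)/2 on 0 ≤ x ≤ d: ∫sin²(nπx/d) dx = d/2, ∫x·sin²(nπx/d) dx = d²/4, ∫x²·sin²(nπx/d) dx = d³·(1/6 − 1/(4n²π²)); higher powers xᵏ the same way, integrating xᵏ·cos(2nπx/d) by parts.
⟨x²⟩ = 9.7732.

9.77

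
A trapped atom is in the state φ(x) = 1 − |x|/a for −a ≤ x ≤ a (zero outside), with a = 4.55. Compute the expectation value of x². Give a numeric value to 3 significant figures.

2.07

⟨x²⟩ = ∫ x²·|φ|² dx / ∫|φ|² dx (integrals over the domain).
φ is even, so ∫ over [−a, a] = 2∫₀ᵃ with φ = 1 − x/a there: ∫₀ᵃ (1 − x/a)² dx = a/3, ∫₀ᵃ x²(1 − x/a)² dx = a³/30, ∫₀ᵃ x⁴(1 − x/a)² dx = a⁵/105.
State is unnormalized: ∫|φ|² dx = 3.0333, and ∫φ*·x²·φ dx = 6.2798, so ⟨x²⟩ = 6.2798 / 3.0333.
⟨x²⟩ = 2.0703.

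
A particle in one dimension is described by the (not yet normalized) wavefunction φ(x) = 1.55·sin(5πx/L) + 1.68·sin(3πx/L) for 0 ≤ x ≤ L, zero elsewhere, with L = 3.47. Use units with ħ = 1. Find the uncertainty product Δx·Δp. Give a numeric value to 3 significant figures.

4.52

Δx = √(⟨x²⟩−⟨x⟩²), Δp = √(⟨p²⟩−⟨p⟩²).
On 0 ≤ x ≤ L (j ≠ l): ∫sin²(jπx/L) dx = L/2, ∫sin(jπx/L)·sin(lπx/L) dx = 0; diagonal moments ∫x·sin²(jπx/L) dx = L²/4, ∫x²·sin²(jπx/L) dx = L³·(1/6 − 1/(4j²π²)); cross terms ∫x·sin(jπx/L)·sin(lπx/L) dx = 0 for j + l even and −4jlL²/(π²(j² − l²)²) for j + l odd, ∫x²·sin(jπx/L)·sin(lπx/L) dx = (−1)^(j+l)·4jlL³/(π²(j² − l²)²); higher powers the same way via product-to-sum and parts. d²/dx² sin(jπx/L) = −(jπ/L)²·sin(jπx/L); on 0 ≤ x ≤ L, ∫sin²(jπx/L) dx = L/2 and ∫sin(jπx/L)·sin(lπx/L) dx = 0 for j ≠ l, so only diagonal terms survive in ∫|φ|² and ∫φ·φ″; ∫φ·φ′ dx = [φ²/2] between the walls = 0.
Normalization: ∫|φ|² dx = 9.0652.
⟨x⟩ = 1.7350, ⟨x²⟩ = 4.5358 ⇒ Δx = 1.2352.
⟨p⟩ = 0.0000, ⟨p²⟩ = 13.407 ⇒ Δp = 3.6616.
Δx·Δp = 4.5227.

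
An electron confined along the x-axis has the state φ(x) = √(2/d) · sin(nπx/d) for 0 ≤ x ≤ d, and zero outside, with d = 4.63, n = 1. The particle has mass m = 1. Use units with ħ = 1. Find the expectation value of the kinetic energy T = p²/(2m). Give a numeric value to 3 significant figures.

T = −(ħ²/2m) d²/dx², so ⟨T⟩ = −(ħ²/2m) ∫ φ*·φ'' dx; with m = 1.
d/dx sin(nπx/d) = (nπ/d)·cos(nπx/d) and d²/dx² sin(nπx/d) = −(nπ/d)²·sin(nπx/d); on 0 ≤ x ≤ d, ∫sin²(nπx/d) dx = d/2 and ∫sin(nπx/d)·cos(nπx/d) dx = 0.
⟨T⟩ = 0.23020.

0.230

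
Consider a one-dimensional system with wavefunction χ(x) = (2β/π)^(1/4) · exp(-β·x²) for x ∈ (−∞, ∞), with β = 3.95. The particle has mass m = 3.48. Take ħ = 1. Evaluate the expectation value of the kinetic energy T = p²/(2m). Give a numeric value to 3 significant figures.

T = −(ħ²/2m) d²/dx², so ⟨T⟩ = −(ħ²/2m) ∫ χ*·χ'' dx; with m = 3.48.
Gaussian moments: ∫x^(2j)·e^(−2βx²) dx = (2j−1)!!/(4β)^j · √(π/(2β)), odd powers integrate to 0; here √(π/(2β)) = 0.63061. Derivatives: d/dx e^(−βx²) = −2βx·e^(−βx²), d²/dx² e^(−βx²) = (4β²x² − 2β)·e^(−βx²).
⟨T⟩ = 0.56753.

0.568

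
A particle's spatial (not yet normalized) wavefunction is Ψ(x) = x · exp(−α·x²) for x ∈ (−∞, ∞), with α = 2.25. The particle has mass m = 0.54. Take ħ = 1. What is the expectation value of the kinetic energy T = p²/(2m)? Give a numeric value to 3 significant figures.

6.25

T = −(ħ²/2m) d²/dx², so ⟨T⟩ = −(ħ²/2m) ∫ Ψ*·Ψ'' dx / ∫|Ψ|² dx; with m = 0.54.
Expand each integrand as polynomial × e^(−2αx²) and use ∫x^(2j)·e^(−2αx²) dx = (2j−1)!!/(4α)^j · √(π/(2α)), odd powers → 0; here √(π/(2α)) = 0.83554. Differentiate with the product rule, d/dx e^(−αx²) = −2αx·e^(−αx²).
State is unnormalized: ∫|Ψ|² dx = 0.092838, and ∫Ψ*·(−ħ²/2m · Ψ'') dx = 0.58024, so ⟨T⟩ = 0.58024 / 0.092838.
⟨T⟩ = 6.2500.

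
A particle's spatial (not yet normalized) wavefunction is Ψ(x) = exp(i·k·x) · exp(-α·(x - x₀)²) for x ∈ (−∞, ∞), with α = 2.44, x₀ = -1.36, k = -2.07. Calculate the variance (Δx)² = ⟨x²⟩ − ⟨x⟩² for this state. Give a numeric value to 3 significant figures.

0.102

Compute ⟨x⟩ and ⟨x²⟩ separately, then (Δx)² = ⟨x²⟩ − ⟨x⟩².
Gaussian moments (u = x − x₀): ∫u^(2j)·e^(−2αu²) du = (2j−1)!!/(4α)^j · √(π/(2α)), odd powers integrate to 0; here √(π/(2α)) = 0.80235.
Normalization: ∫|Ψ|² dx = 0.80235.
⟨x⟩ = -1.3600 and ⟨x²⟩ = 1.9521.
(Δx)² = 1.9521 − (-1.3600)² = 0.10246.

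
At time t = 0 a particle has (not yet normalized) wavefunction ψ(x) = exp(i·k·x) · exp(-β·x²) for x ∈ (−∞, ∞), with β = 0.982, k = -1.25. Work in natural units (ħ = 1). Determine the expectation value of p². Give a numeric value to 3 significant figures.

p² ψ = −ħ² d²ψ/dx²; ⟨p²⟩ = −ħ² ∫ ψ*·ψ'' dx / ∫|ψ|² dx.
Gaussian moments: ∫x^(2j)·e^(−2βx²) dx = (2j−1)!!/(4β)^j · √(π/(2β)), odd powers integrate to 0; here √(π/(2β)) = 1.2647. Derivatives: ψ′ = (ik − 2βx)·ψ, ψ″ = ((ik − 2βx)² − 2β)·ψ; the odd-in-x pieces drop out.
State is unnormalized: ∫|ψ|² dx = 1.2647, and ∫ψ*·(−ħ² ψ'') dx = 3.2182, so ⟨p²⟩ = 3.2182 / 1.2647.
⟨p²⟩ = 2.5445.

2.54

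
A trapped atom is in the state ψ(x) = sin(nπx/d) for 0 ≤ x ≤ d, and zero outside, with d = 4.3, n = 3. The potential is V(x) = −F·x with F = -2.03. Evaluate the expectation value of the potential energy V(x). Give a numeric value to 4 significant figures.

⟨V⟩ = ∫ V(x)·|ψ|² dx / ∫|ψ|² dx.
With sin²θ = (1 − cos2θ)/2 on 0 ≤ x ≤ d: ∫sin²(nπx/d) dx = d/2, ∫x·sin²(nπx/d) dx = d²/4, ∫x²·sin²(nπx/d) dx = d³·(1/6 − 1/(4n²π²)); higher powers xᵏ the same way, integrating xᵏ·cos(2nπx/d) by parts.
State is unnormalized: ∫|ψ|² dx = 2.1500, and ∫ψ*·V(x)·ψ dx = 9.3837, so ⟨V⟩ = 9.3837 / 2.1500.
⟨V⟩ = 4.3645.

4.365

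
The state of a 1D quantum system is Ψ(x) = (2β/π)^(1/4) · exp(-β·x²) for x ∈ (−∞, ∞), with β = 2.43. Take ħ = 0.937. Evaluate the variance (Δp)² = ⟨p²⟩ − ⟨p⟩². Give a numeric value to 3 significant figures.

Compute ⟨p⟩ and ⟨p²⟩ separately; (Δp)² = ⟨p²⟩ − ⟨p⟩².
Gaussian moments: ∫x^(2j)·e^(−2βx²) dx = (2j−1)!!/(4β)^j · √(π/(2β)), odd powers integrate to 0; here √(π/(2β)) = 0.80400. Derivatives: d/dx e^(−βx²) = −2βx·e^(−βx²), d²/dx² e^(−βx²) = (4β²x² − 2β)·e^(−βx²).
⟨p⟩ = 0.0000 and ⟨p²⟩ = 2.1335.
(Δp)² = 2.1335 − (0.0000)² = 2.1335.

2.13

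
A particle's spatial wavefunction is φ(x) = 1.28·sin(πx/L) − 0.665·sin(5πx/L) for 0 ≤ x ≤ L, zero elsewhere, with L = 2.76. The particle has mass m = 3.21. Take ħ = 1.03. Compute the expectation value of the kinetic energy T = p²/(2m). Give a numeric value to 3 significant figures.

1.31

T = −(ħ²/2m) d²/dx², so ⟨T⟩ = −(ħ²/2m) ∫ φ*·φ'' dx / ∫|φ|² dx; with m = 3.21.
d²/dx² sin(jπx/L) = −(jπ/L)²·sin(jπx/L); on 0 ≤ x ≤ L, ∫sin²(jπx/L) dx = L/2 and ∫sin(jπx/L)·sin(lπx/L) dx = 0 for j ≠ l, so only diagonal terms survive in ∫|φ|² and ∫φ·φ″; ∫φ·φ′ dx = [φ²/2] between the walls = 0.
State is unnormalized: ∫|φ|² dx = 2.8713, and ∫φ*·(−ħ²/2m · φ'') dx = 3.7506, so ⟨T⟩ = 3.7506 / 2.8713.
⟨T⟩ = 1.3063.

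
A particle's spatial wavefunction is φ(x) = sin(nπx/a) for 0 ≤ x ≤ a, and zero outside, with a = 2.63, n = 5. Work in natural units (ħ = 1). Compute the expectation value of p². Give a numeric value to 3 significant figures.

p² φ = −ħ² d²φ/dx²; ⟨p²⟩ = −ħ² ∫ φ*·φ'' dx / ∫|φ|² dx.
d/dx sin(nπx/a) = (nπ/a)·cos(nπx/a) and d²/dx² sin(nπx/a) = −(nπ/a)²·sin(nπx/a); on 0 ≤ x ≤ a, ∫sin²(nπx/a) dx = a/2 and ∫sin(nπx/a)·cos(nπx/a) dx = 0.
State is unnormalized: ∫|φ|² dx = 1.3150, and ∫φ*·(−ħ² φ'') dx = 46.909, so ⟨p²⟩ = 46.909 / 1.3150.
⟨p²⟩ = 35.672.

35.7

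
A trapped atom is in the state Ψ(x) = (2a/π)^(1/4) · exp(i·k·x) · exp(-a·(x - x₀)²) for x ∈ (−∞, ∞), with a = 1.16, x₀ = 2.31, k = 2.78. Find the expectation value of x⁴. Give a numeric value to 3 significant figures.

35.5

⟨x⁴⟩ = ∫ x⁴·|Ψ|² dx (integrals over the domain).
Gaussian moments (u = x − x₀): ∫u^(2j)·e^(−2au²) du = (2j−1)!!/(4a)^j · √(π/(2a)), odd powers integrate to 0; here √(π/(2a)) = 1.1637.
⟨x⁴⟩ = 35.513.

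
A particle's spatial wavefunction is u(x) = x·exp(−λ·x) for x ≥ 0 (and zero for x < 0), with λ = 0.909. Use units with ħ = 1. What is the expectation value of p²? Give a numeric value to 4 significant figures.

p² u = −ħ² d²u/dx²; ⟨p²⟩ = −ħ² ∫ u*·u'' dx / ∫|u|² dx.
Differentiate x·exp(−λ·x) with the product rule; every integrand then reduces to terms xʲ·e^(−2λx) on [0, ∞), with ∫₀^∞ xʲ·e^(−2λx) dx = j!/(2λ)^(j+1).
State is unnormalized: ∫|u|² dx = 0.33285, and ∫u*·(−ħ² u'') dx = 0.27503, so ⟨p²⟩ = 0.27503 / 0.33285.
⟨p²⟩ = 0.82628.

0.8263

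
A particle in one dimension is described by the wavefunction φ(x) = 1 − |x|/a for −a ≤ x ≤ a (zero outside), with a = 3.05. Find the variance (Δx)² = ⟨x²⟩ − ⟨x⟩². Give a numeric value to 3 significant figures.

0.930

Compute ⟨x⟩ and ⟨x²⟩ separately, then (Δx)² = ⟨x²⟩ − ⟨x⟩².
φ is even, so ∫ over [−a, a] = 2∫₀ᵃ with φ = 1 − x/a there: ∫₀ᵃ (1 − x/a)² dx = a/3, ∫₀ᵃ x²(1 − x/a)² dx = a³/30, ∫₀ᵃ x⁴(1 − x/a)² dx = a⁵/105.
Normalization: ∫|φ|² dx = 2.0333.
⟨x⟩ = 0.0000 and ⟨x²⟩ = 0.93025.
(Δx)² = 0.93025 − (0.0000)² = 0.93025.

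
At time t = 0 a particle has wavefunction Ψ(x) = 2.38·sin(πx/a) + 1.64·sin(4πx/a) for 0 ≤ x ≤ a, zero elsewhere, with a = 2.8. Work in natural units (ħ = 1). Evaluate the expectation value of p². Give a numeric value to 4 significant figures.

p² Ψ = −ħ² d²Ψ/dx²; ⟨p²⟩ = −ħ² ∫ Ψ*·Ψ'' dx / ∫|Ψ|² dx.
d²/dx² sin(jπx/a) = −(jπ/a)²·sin(jπx/a); on 0 ≤ x ≤ a, ∫sin²(jπx/a) dx = a/2 and ∫sin(jπx/a)·sin(lπx/a) dx = 0 for j ≠ l, so only diagonal terms survive in ∫|Ψ|² and ∫Ψ·Ψ″; ∫Ψ·Ψ′ dx = [Ψ²/2] between the walls = 0.
State is unnormalized: ∫|Ψ|² dx = 11.696, and ∫Ψ*·(−ħ² Ψ'') dx = 85.827, so ⟨p²⟩ = 85.827 / 11.696.
⟨p²⟩ = 7.3384.

7.338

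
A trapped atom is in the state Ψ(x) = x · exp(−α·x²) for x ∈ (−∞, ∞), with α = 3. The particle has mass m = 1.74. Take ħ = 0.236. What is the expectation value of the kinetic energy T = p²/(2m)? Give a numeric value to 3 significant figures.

0.144

T = −(ħ²/2m) d²/dx², so ⟨T⟩ = −(ħ²/2m) ∫ Ψ*·Ψ'' dx / ∫|Ψ|² dx; with m = 1.74.
Expand each integrand as polynomial × e^(−2αx²) and use ∫x^(2j)·e^(−2αx²) dx = (2j−1)!!/(4α)^j · √(π/(2α)), odd powers → 0; here √(π/(2α)) = 0.72360. Differentiate with the product rule, d/dx e^(−αx²) = −2αx·e^(−αx²).
State is unnormalized: ∫|Ψ|² dx = 0.060300, and ∫Ψ*·(−ħ²/2m · Ψ'') dx = 0.0086857, so ⟨T⟩ = 0.0086857 / 0.060300.
⟨T⟩ = 0.14404.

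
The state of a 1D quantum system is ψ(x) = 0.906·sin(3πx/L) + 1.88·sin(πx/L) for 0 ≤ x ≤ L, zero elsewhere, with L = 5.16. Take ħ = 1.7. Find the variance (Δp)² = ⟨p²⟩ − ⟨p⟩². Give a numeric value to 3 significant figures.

2.69

Compute ⟨p⟩ and ⟨p²⟩ separately; (Δp)² = ⟨p²⟩ − ⟨p⟩².
d²/dx² sin(jπx/L) = −(jπ/L)²·sin(jπx/L); on 0 ≤ x ≤ L, ∫sin²(jπx/L) dx = L/2 and ∫sin(jπx/L)·sin(lπx/L) dx = 0 for j ≠ l, so only diagonal terms survive in ∫|ψ|² and ∫ψ·ψ″; ∫ψ·ψ′ dx = [ψ²/2] between the walls = 0.
Normalization: ∫|ψ|² dx = 11.237.
⟨p⟩ = 0.0000 and ⟨p²⟩ = 2.6865.
(Δp)² = 2.6865 − (0.0000)² = 2.6865.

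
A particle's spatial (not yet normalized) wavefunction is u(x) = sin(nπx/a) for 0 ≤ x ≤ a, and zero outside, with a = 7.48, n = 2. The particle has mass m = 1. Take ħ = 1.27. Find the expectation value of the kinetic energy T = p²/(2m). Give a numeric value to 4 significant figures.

T = −(ħ²/2m) d²/dx², so ⟨T⟩ = −(ħ²/2m) ∫ u*·u'' dx / ∫|u|² dx; with m = 1.
d/dx sin(nπx/a) = (nπ/a)·cos(nπx/a) and d²/dx² sin(nπx/a) = −(nπ/a)²·sin(nπx/a); on 0 ≤ x ≤ a, ∫sin²(nπx/a) dx = a/2 and ∫sin(nπx/a)·cos(nπx/a) dx = 0.
State is unnormalized: ∫|u|² dx = 3.7400, and ∫u*·(−ħ²/2m · u'') dx = 2.1282, so ⟨T⟩ = 2.1282 / 3.7400.
⟨T⟩ = 0.56903.

0.5690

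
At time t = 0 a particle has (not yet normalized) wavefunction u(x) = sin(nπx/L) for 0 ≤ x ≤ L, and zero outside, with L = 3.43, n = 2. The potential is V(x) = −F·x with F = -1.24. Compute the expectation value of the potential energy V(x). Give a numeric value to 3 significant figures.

⟨V⟩ = ∫ V(x)·|u|² dx / ∫|u|² dx.
With sin²θ = (1 − cos2θ)/2 on 0 ≤ x ≤ L: ∫sin²(nπx/L) dx = L/2, ∫x·sin²(nπx/L) dx = L²/4, ∫x²·sin²(nπx/L) dx = L³·(1/6 − 1/(4n²π²)); higher powers xᵏ the same way, integrating xᵏ·cos(2nπx/L) by parts.
State is unnormalized: ∫|u|² dx = 1.7150, and ∫u*·V(x)·u dx = 3.6471, so ⟨V⟩ = 3.6471 / 1.7150.
⟨V⟩ = 2.1266.

2.13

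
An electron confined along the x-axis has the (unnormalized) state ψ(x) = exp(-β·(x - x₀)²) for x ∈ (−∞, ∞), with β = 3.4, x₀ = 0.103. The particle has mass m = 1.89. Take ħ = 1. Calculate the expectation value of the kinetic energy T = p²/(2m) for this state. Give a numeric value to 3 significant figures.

T = −(ħ²/2m) d²/dx², so ⟨T⟩ = −(ħ²/2m) ∫ ψ*·ψ'' dx / ∫|ψ|² dx; with m = 1.89.
Gaussian moments (u = x − x₀): ∫u^(2j)·e^(−2βu²) du = (2j−1)!!/(4β)^j · √(π/(2β)), odd powers integrate to 0; here √(π/(2β)) = 0.67971. Derivatives: d/dx e^(−βu²) = −2βu·e^(−βu²), d²/dx² e^(−βu²) = (4β²u² − 2β)·e^(−βu²).
State is unnormalized: ∫|ψ|² dx = 0.67971, and ∫ψ*·(−ħ²/2m · ψ'') dx = 0.61137, so ⟨T⟩ = 0.61137 / 0.67971.
⟨T⟩ = 0.89947.

0.899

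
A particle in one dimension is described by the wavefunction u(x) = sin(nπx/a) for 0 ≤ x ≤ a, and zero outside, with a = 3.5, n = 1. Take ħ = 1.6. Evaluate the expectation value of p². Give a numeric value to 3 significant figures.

p² u = −ħ² d²u/dx²; ⟨p²⟩ = −ħ² ∫ u*·u'' dx / ∫|u|² dx.
d/dx sin(nπx/a) = (nπ/a)·cos(nπx/a) and d²/dx² sin(nπx/a) = −(nπ/a)²·sin(nπx/a); on 0 ≤ x ≤ a, ∫sin²(nπx/a) dx = a/2 and ∫sin(nπx/a)·cos(nπx/a) dx = 0.
State is unnormalized: ∫|u|² dx = 1.7500, and ∫u*·(−ħ² u'') dx = 3.6095, so ⟨p²⟩ = 3.6095 / 1.7500.
⟨p²⟩ = 2.0625.

2.06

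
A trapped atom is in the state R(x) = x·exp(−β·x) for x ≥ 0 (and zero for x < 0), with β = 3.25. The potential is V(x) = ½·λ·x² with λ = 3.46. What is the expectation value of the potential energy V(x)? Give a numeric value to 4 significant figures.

0.4914

⟨V⟩ = ∫ V(x)·|R|² dx / ∫|R|² dx.
Every integrand reduces to terms xʲ·e^(−2βx) on [0, ∞); use ∫₀^∞ xʲ·e^(−2βx) dx = j!/(2β)^(j+1).
State is unnormalized: ∫|R|² dx = 0.0072827, and ∫R*·V(x)·R dx = 0.0035784, so ⟨V⟩ = 0.0035784 / 0.0072827.
⟨V⟩ = 0.49136.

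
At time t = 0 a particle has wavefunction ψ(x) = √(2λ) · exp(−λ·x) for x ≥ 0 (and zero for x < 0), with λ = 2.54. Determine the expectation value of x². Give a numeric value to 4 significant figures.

0.07750

⟨x²⟩ = ∫ x²·|ψ|² dx (integrals over the domain).
Every integrand reduces to terms xʲ·e^(−2λx) on [0, ∞); use ∫₀^∞ xʲ·e^(−2λx) dx = j!/(2λ)^(j+1).
⟨x²⟩ = 0.077500.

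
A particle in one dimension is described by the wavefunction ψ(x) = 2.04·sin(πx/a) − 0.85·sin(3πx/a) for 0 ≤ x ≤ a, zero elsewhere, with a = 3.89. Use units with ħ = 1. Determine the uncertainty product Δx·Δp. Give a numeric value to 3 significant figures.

Δx = √(⟨x²⟩−⟨x⟩²), Δp = √(⟨p²⟩−⟨p⟩²).
On 0 ≤ x ≤ a (j ≠ l): ∫sin²(jπx/a) dx = a/2, ∫sin(jπx/a)·sin(lπx/a) dx = 0; diagonal moments ∫x·sin²(jπx/a) dx = a²/4, ∫x²·sin²(jπx/a) dx = a³·(1/6 − 1/(4j²π²)); cross terms ∫x·sin(jπx/a)·sin(lπx/a) dx = 0 for j + l even and −4jla²/(π²(j² − l²)²) for j + l odd, ∫x²·sin(jπx/a)·sin(lπx/a) dx = (−1)^(j+l)·4jla³/(π²(j² − l²)²); higher powers the same way via product-to-sum and parts. d²/dx² sin(jπx/a) = −(jπ/a)²·sin(jπx/a); on 0 ≤ x ≤ a, ∫sin²(jπx/a) dx = a/2 and ∫sin(jπx/a)·sin(lπx/a) dx = 0 for j ≠ l, so only diagonal terms survive in ∫|ψ|² and ∫ψ·ψ″; ∫ψ·ψ′ dx = [ψ²/2] between the walls = 0.
Normalization: ∫|ψ|² dx = 9.4996.
⟨x⟩ = 1.9450, ⟨x²⟩ = 3.9700 ⇒ Δx = 0.43239.
⟨p⟩ = 0.0000, ⟨p²⟩ = 1.4241 ⇒ Δp = 1.1934.
Δx·Δp = 0.51599.

0.516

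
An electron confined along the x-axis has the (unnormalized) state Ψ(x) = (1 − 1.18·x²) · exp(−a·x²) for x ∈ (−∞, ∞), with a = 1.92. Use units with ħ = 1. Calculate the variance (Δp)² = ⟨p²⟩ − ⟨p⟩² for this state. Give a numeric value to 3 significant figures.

Compute ⟨p⟩ and ⟨p²⟩ separately; (Δp)² = ⟨p²⟩ − ⟨p⟩².
Expand each integrand as polynomial × e^(−2ax²) and use ∫x^(2j)·e^(−2ax²) dx = (2j−1)!!/(4a)^j · √(π/(2a)), odd powers → 0; here √(π/(2a)) = 0.90450. Differentiate with the product rule, d/dx e^(−ax²) = −2ax·e^(−ax²).
Normalization: ∫|Ψ|² dx = 0.69061.
⟨p⟩ = 0.0000 and ⟨p²⟩ = 3.7029.
(Δp)² = 3.7029 − (0.0000)² = 3.7029.

3.70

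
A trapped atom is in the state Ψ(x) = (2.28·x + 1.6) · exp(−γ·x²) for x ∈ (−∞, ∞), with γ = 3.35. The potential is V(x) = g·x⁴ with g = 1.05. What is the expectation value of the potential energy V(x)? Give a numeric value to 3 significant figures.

⟨V⟩ = ∫ V(x)·|Ψ|² dx / ∫|Ψ|² dx.
Expand each integrand as polynomial × e^(−2γx²) and use ∫x^(2j)·e^(−2γx²) dx = (2j−1)!!/(4γ)^j · √(π/(2γ)), odd powers → 0; here √(π/(2γ)) = 0.68476.
State is unnormalized: ∫|Ψ|² dx = 2.0186, and ∫Ψ*·V(x)·Ψ dx = 0.054053, so ⟨V⟩ = 0.054053 / 2.0186.
⟨V⟩ = 0.026777.

0.0268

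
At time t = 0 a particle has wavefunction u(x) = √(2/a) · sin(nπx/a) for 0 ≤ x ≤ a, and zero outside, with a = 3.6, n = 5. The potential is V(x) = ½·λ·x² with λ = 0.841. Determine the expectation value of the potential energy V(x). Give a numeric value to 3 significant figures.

⟨V⟩ = ∫ V(x)·|u|² dx.
With sin²θ = (1 − cos2θ)/2 on 0 ≤ x ≤ a: ∫sin²(nπx/a) dx = a/2, ∫x·sin²(nπx/a) dx = a²/4, ∫x²·sin²(nπx/a) dx = a³·(1/6 − 1/(4n²π²)); higher powers xᵏ the same way, integrating xᵏ·cos(2nπx/a) by parts.
⟨V⟩ = 1.8055.

1.81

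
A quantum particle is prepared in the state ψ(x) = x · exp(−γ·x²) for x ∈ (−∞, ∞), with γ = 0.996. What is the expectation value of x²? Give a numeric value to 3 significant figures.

⟨x²⟩ = ∫ x²·|ψ|² dx / ∫|ψ|² dx (integrals over the domain).
Expand each integrand as polynomial × e^(−2γx²) and use ∫x^(2j)·e^(−2γx²) dx = (2j−1)!!/(4γ)^j · √(π/(2γ)), odd powers → 0; here √(π/(2γ)) = 1.2558.
State is unnormalized: ∫|ψ|² dx = 0.31522, and ∫ψ*·x²·ψ dx = 0.23736, so ⟨x²⟩ = 0.23736 / 0.31522.
⟨x²⟩ = 0.75301.

0.753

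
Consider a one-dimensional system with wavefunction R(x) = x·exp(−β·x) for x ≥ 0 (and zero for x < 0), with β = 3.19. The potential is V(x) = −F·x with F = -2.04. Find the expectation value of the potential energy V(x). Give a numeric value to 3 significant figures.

0.959

⟨V⟩ = ∫ V(x)·|R|² dx / ∫|R|² dx.
Every integrand reduces to terms xʲ·e^(−2βx) on [0, ∞); use ∫₀^∞ xʲ·e^(−2βx) dx = j!/(2β)^(j+1).
State is unnormalized: ∫|R|² dx = 0.0077014, and ∫R*·V(x)·R dx = 0.0073875, so ⟨V⟩ = 0.0073875 / 0.0077014.
⟨V⟩ = 0.95925.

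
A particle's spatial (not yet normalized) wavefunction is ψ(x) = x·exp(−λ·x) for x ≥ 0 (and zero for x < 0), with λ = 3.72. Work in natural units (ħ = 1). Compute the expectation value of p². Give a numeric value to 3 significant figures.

13.8

p² ψ = −ħ² d²ψ/dx²; ⟨p²⟩ = −ħ² ∫ ψ*·ψ'' dx / ∫|ψ|² dx.
Differentiate x·exp(−λ·x) with the product rule; every integrand then reduces to terms xʲ·e^(−2λx) on [0, ∞), with ∫₀^∞ xʲ·e^(−2λx) dx = j!/(2λ)^(j+1).
State is unnormalized: ∫|ψ|² dx = 0.0048564, and ∫ψ*·(−ħ² ψ'') dx = 0.067204, so ⟨p²⟩ = 0.067204 / 0.0048564.
⟨p²⟩ = 13.838.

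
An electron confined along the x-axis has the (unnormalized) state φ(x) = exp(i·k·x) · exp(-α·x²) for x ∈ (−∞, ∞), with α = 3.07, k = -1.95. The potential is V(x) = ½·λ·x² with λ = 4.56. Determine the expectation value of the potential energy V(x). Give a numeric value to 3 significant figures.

0.186

⟨V⟩ = ∫ V(x)·|φ|² dx / ∫|φ|² dx.
Gaussian moments: ∫x^(2j)·e^(−2αx²) dx = (2j−1)!!/(4α)^j · √(π/(2α)), odd powers integrate to 0; here √(π/(2α)) = 0.71530.
State is unnormalized: ∫|φ|² dx = 0.71530, and ∫φ*·V(x)·φ dx = 0.13281, so ⟨V⟩ = 0.13281 / 0.71530.
⟨V⟩ = 0.18567.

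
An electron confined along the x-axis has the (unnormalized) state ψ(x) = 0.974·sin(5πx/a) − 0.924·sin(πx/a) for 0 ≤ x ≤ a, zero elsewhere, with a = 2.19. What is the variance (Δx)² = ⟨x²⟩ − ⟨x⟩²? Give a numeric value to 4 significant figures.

Compute ⟨x⟩ and ⟨x²⟩ separately, then (Δx)² = ⟨x²⟩ − ⟨x⟩².
On 0 ≤ x ≤ a (j ≠ l): ∫sin²(jπx/a) dx = a/2, ∫sin(jπx/a)·sin(lπx/a) dx = 0; diagonal moments ∫x·sin²(jπx/a) dx = a²/4, ∫x²·sin²(jπx/a) dx = a³·(1/6 − 1/(4j²π²)); cross terms ∫x·sin(jπx/a)·sin(lπx/a) dx = 0 for j + l even and −4jla²/(π²(j² − l²)²) for j + l odd, ∫x²·sin(jπx/a)·sin(lπx/a) dx = (−1)^(j+l)·4jla³/(π²(j² − l²)²); higher powers the same way via product-to-sum and parts.
Normalization: ∫|ψ|² dx = 1.9737.
⟨x⟩ = 1.0950 and ⟨x²⟩ = 1.4448.
(Δx)² = 1.4448 − (1.0950)² = 0.24577.

0.2458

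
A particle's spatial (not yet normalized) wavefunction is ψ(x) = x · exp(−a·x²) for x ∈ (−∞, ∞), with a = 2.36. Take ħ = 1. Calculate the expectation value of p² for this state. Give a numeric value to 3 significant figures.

p² ψ = −ħ² d²ψ/dx²; ⟨p²⟩ = −ħ² ∫ ψ*·ψ'' dx / ∫|ψ|² dx.
Expand each integrand as polynomial × e^(−2ax²) and use ∫x^(2j)·e^(−2ax²) dx = (2j−1)!!/(4a)^j · √(π/(2a)), odd powers → 0; here √(π/(2a)) = 0.81584. Differentiate with the product rule, d/dx e^(−ax²) = −2ax·e^(−ax²).
State is unnormalized: ∫|ψ|² dx = 0.086424, and ∫ψ*·(−ħ² ψ'') dx = 0.61188, so ⟨p²⟩ = 0.61188 / 0.086424.
⟨p²⟩ = 7.0800.

7.08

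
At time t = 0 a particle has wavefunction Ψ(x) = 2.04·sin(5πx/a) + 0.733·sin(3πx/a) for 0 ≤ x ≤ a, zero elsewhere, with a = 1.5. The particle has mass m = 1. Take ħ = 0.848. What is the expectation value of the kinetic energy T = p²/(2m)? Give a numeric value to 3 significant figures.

36.5

T = −(ħ²/2m) d²/dx², so ⟨T⟩ = −(ħ²/2m) ∫ Ψ*·Ψ'' dx / ∫|Ψ|² dx; with m = 1.
d²/dx² sin(jπx/a) = −(jπ/a)²·sin(jπx/a); on 0 ≤ x ≤ a, ∫sin²(jπx/a) dx = a/2 and ∫sin(jπx/a)·sin(lπx/a) dx = 0 for j ≠ l, so only diagonal terms survive in ∫|Ψ|² and ∫Ψ·Ψ″; ∫Ψ·Ψ′ dx = [Ψ²/2] between the walls = 0.
State is unnormalized: ∫|Ψ|² dx = 3.5242, and ∫Ψ*·(−ħ²/2m · Ψ'') dx = 128.79, so ⟨T⟩ = 128.79 / 3.5242.
⟨T⟩ = 36.544.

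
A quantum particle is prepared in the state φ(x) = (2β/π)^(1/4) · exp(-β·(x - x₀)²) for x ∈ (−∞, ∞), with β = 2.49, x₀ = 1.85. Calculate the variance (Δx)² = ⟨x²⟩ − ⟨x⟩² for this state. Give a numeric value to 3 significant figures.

Compute ⟨x⟩ and ⟨x²⟩ separately, then (Δx)² = ⟨x²⟩ − ⟨x⟩².
Gaussian moments (u = x − x₀): ∫u^(2j)·e^(−2βu²) du = (2j−1)!!/(4β)^j · √(π/(2β)), odd powers integrate to 0; here √(π/(2β)) = 0.79426.
⟨x⟩ = 1.8500 and ⟨x²⟩ = 3.5229.
(Δx)² = 3.5229 − (1.8500)² = 0.10040.

0.100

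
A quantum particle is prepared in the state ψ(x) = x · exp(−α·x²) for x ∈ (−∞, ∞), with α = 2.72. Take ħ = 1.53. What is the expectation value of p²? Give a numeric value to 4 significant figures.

19.10

p² ψ = −ħ² d²ψ/dx²; ⟨p²⟩ = −ħ² ∫ ψ*·ψ'' dx / ∫|ψ|² dx.
Expand each integrand as polynomial × e^(−2αx²) and use ∫x^(2j)·e^(−2αx²) dx = (2j−1)!!/(4α)^j · √(π/(2α)), odd powers → 0; here √(π/(2α)) = 0.75993. Differentiate with the product rule, d/dx e^(−αx²) = −2αx·e^(−αx²).
State is unnormalized: ∫|ψ|² dx = 0.069847, and ∫ψ*·(−ħ² ψ'') dx = 1.3342, so ⟨p²⟩ = 1.3342 / 0.069847.
⟨p²⟩ = 19.102.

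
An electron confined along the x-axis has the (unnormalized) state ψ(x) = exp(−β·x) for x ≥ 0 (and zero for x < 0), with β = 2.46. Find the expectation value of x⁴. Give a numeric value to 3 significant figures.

⟨x⁴⟩ = ∫ x⁴·|ψ|² dx / ∫|ψ|² dx (integrals over the domain).
Every integrand reduces to terms xʲ·e^(−2βx) on [0, ∞); use ∫₀^∞ xʲ·e^(−2βx) dx = j!/(2β)^(j+1).
State is unnormalized: ∫|ψ|² dx = 0.20325, and ∫ψ*·x⁴·ψ dx = 0.0083250, so ⟨x⁴⟩ = 0.0083250 / 0.20325.
⟨x⁴⟩ = 0.040959.

0.0410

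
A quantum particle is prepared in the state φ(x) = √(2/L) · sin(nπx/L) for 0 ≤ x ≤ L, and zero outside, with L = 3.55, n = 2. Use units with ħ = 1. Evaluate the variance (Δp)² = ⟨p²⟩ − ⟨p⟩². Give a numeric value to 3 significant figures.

Compute ⟨p⟩ and ⟨p²⟩ separately; (Δp)² = ⟨p²⟩ − ⟨p⟩².
d/dx sin(nπx/L) = (nπ/L)·cos(nπx/L) and d²/dx² sin(nπx/L) = −(nπ/L)²·sin(nπx/L); on 0 ≤ x ≤ L, ∫sin²(nπx/L) dx = L/2 and ∫sin(nπx/L)·cos(nπx/L) dx = 0.
⟨p⟩ = 0.0000 and ⟨p²⟩ = 3.1326.
(Δp)² = 3.1326 − (0.0000)² = 3.1326.

3.13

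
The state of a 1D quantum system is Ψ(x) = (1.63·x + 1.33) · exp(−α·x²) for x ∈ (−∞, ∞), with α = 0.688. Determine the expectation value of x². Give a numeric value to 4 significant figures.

⟨x²⟩ = ∫ x²·|Ψ|² dx / ∫|Ψ|² dx (integrals over the domain).
Expand each integrand as polynomial × e^(−2αx²) and use ∫x^(2j)·e^(−2αx²) dx = (2j−1)!!/(4α)^j · √(π/(2α)), odd powers → 0; here √(π/(2α)) = 1.5110.
State is unnormalized: ∫|Ψ|² dx = 4.1316, and ∫Ψ*·x²·Ψ dx = 2.5615, so ⟨x²⟩ = 2.5615 / 4.1316.
⟨x²⟩ = 0.61997.

0.6200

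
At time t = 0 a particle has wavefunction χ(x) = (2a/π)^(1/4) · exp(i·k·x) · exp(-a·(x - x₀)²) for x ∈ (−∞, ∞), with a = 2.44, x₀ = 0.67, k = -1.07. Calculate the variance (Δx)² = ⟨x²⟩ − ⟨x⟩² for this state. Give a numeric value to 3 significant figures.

Compute ⟨x⟩ and ⟨x²⟩ separately, then (Δx)² = ⟨x²⟩ − ⟨x⟩².
Gaussian moments (u = x − x₀): ∫u^(2j)·e^(−2au²) du = (2j−1)!!/(4a)^j · √(π/(2a)), odd powers integrate to 0; here √(π/(2a)) = 0.80235.
⟨x⟩ = 0.67000 and ⟨x²⟩ = 0.55136.
(Δx)² = 0.55136 − (0.67000)² = 0.10246.

0.102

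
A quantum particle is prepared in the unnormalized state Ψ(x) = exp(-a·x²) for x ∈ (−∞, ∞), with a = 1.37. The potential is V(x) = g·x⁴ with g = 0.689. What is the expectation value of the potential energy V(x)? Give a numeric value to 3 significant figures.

⟨V⟩ = ∫ V(x)·|Ψ|² dx / ∫|Ψ|² dx.
Gaussian moments: ∫x^(2j)·e^(−2ax²) dx = (2j−1)!!/(4a)^j · √(π/(2a)), odd powers integrate to 0; here √(π/(2a)) = 1.0708.
State is unnormalized: ∫|Ψ|² dx = 1.0708, and ∫Ψ*·V(x)·Ψ dx = 0.073702, so ⟨V⟩ = 0.073702 / 1.0708.
⟨V⟩ = 0.068830.

0.0688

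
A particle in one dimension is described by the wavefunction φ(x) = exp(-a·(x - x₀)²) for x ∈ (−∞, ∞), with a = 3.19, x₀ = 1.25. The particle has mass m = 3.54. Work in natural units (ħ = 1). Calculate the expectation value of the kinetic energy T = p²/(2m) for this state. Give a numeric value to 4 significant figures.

T = −(ħ²/2m) d²/dx², so ⟨T⟩ = −(ħ²/2m) ∫ φ*·φ'' dx / ∫|φ|² dx; with m = 3.54.
Gaussian moments (u = x − x₀): ∫u^(2j)·e^(−2au²) du = (2j−1)!!/(4a)^j · √(π/(2a)), odd powers integrate to 0; here √(π/(2a)) = 0.70172. Derivatives: d/dx e^(−au²) = −2au·e^(−au²), d²/dx² e^(−au²) = (4a²u² − 2a)·e^(−au²).
State is unnormalized: ∫|φ|² dx = 0.70172, and ∫φ*·(−ħ²/2m · φ'') dx = 0.31617, so ⟨T⟩ = 0.31617 / 0.70172.
⟨T⟩ = 0.45056.

0.4506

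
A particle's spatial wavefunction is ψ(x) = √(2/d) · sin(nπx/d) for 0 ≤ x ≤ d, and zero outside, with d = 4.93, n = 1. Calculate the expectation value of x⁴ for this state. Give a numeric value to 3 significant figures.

67.4

⟨x⁴⟩ = ∫ x⁴·|ψ|² dx (integrals over the domain).
With sin²θ = (1 − cos2θ)/2 on 0 ≤ x ≤ d: ∫sin²(nπx/d) dx = d/2, ∫x·sin²(nπx/d) dx = d²/4, ∫x²·sin²(nπx/d) dx = d³·(1/6 − 1/(4n²π²)); higher powers xᵏ the same way, integrating xᵏ·cos(2nπx/d) by parts.
⟨x⁴⟩ = 67.389.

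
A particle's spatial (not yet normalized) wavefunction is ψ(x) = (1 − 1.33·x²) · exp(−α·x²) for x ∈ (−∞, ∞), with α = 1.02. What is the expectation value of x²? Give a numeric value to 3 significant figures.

⟨x²⟩ = ∫ x²·|ψ|² dx / ∫|ψ|² dx (integrals over the domain).
Expand each integrand as polynomial × e^(−2αx²) and use ∫x^(2j)·e^(−2αx²) dx = (2j−1)!!/(4α)^j · √(π/(2α)), odd powers → 0; here √(π/(2α)) = 1.2410.
State is unnormalized: ∫|ψ|² dx = 0.82751, and ∫ψ*·x²·ψ dx = 0.19407, so ⟨x²⟩ = 0.19407 / 0.82751.
⟨x²⟩ = 0.23453.

0.235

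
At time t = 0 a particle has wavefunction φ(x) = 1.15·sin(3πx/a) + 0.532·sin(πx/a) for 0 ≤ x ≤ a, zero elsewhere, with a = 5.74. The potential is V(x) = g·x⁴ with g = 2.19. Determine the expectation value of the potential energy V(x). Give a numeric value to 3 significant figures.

⟨V⟩ = ∫ V(x)·|φ|² dx / ∫|φ|² dx.
On 0 ≤ x ≤ a (j ≠ l): ∫sin²(jπx/a) dx = a/2, ∫sin(jπx/a)·sin(lπx/a) dx = 0; diagonal moments ∫x·sin²(jπx/a) dx = a²/4, ∫x²·sin²(jπx/a) dx = a³·(1/6 − 1/(4j²π²)); cross terms ∫x·sin(jπx/a)·sin(lπx/a) dx = 0 for j + l even and −4jla²/(π²(j² − l²)²) for j + l odd, ∫x²·sin(jπx/a)·sin(lπx/a) dx = (−1)^(j+l)·4jla³/(π²(j² − l²)²); higher powers the same way via product-to-sum and parts.
State is unnormalized: ∫|φ|² dx = 4.6079, and ∫φ*·V(x)·φ dx = 2439.0, so ⟨V⟩ = 2439.0 / 4.6079.
⟨V⟩ = 529.31.

529.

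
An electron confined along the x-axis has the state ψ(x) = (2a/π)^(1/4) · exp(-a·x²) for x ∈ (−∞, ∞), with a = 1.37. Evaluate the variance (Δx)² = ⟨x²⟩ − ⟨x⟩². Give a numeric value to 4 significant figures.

Compute ⟨x⟩ and ⟨x²⟩ separately, then (Δx)² = ⟨x²⟩ − ⟨x⟩².
Gaussian moments: ∫x^(2j)·e^(−2ax²) dx = (2j−1)!!/(4a)^j · √(π/(2a)), odd powers integrate to 0; here √(π/(2a)) = 1.0708.
⟨x⟩ = 0.0000 and ⟨x²⟩ = 0.18248.
(Δx)² = 0.18248 − (0.0000)² = 0.18248.

0.1825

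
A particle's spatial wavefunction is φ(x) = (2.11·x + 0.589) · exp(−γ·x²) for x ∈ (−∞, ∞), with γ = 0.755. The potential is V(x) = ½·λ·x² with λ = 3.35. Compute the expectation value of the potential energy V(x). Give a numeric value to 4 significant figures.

⟨V⟩ = ∫ V(x)·|φ|² dx / ∫|φ|² dx.
Expand each integrand as polynomial × e^(−2γx²) and use ∫x^(2j)·e^(−2γx²) dx = (2j−1)!!/(4γ)^j · √(π/(2γ)), odd powers → 0; here √(π/(2γ)) = 1.4424.
State is unnormalized: ∫|φ|² dx = 2.6268, and ∫φ*·V(x)·φ dx = 3.8157, so ⟨V⟩ = 3.8157 / 2.6268.
⟨V⟩ = 1.4526.

1.453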